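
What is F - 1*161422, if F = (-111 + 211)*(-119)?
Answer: -173322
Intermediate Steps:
F = -11900 (F = 100*(-119) = -11900)
F - 1*161422 = -11900 - 1*161422 = -11900 - 161422 = -173322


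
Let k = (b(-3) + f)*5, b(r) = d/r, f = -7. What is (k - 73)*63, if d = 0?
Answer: -6804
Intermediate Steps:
b(r) = 0 (b(r) = 0/r = 0)
k = -35 (k = (0 - 7)*5 = -7*5 = -35)
(k - 73)*63 = (-35 - 73)*63 = -108*63 = -6804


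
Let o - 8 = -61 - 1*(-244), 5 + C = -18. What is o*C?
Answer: -4393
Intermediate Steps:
C = -23 (C = -5 - 18 = -23)
o = 191 (o = 8 + (-61 - 1*(-244)) = 8 + (-61 + 244) = 8 + 183 = 191)
o*C = 191*(-23) = -4393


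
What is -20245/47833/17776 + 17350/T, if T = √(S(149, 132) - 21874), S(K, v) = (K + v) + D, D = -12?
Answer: -20245/850279408 - 3470*I*√21605/4321 ≈ -2.381e-5 - 118.04*I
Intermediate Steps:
S(K, v) = -12 + K + v (S(K, v) = (K + v) - 12 = -12 + K + v)
T = I*√21605 (T = √((-12 + 149 + 132) - 21874) = √(269 - 21874) = √(-21605) = I*√21605 ≈ 146.99*I)
-20245/47833/17776 + 17350/T = -20245/47833/17776 + 17350/((I*√21605)) = -20245*1/47833*(1/17776) + 17350*(-I*√21605/21605) = -20245/47833*1/17776 - 3470*I*√21605/4321 = -20245/850279408 - 3470*I*√21605/4321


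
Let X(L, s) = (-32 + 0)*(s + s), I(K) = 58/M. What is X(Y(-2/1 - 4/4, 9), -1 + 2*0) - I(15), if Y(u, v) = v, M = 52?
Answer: 1635/26 ≈ 62.885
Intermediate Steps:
I(K) = 29/26 (I(K) = 58/52 = 58*(1/52) = 29/26)
X(L, s) = -64*s
X(Y(-2/1 - 4/4, 9), -1 + 2*0) - I(15) = -64*(-1 + 2*0) - 1*29/26 = -64*(-1 + 0) - 29/26 = -64*(-1) - 29/26 = 64 - 29/26 = 1635/26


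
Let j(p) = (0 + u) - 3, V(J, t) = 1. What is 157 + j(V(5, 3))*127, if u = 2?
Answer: 30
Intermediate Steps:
j(p) = -1 (j(p) = (0 + 2) - 3 = 2 - 3 = -1)
157 + j(V(5, 3))*127 = 157 - 1*127 = 157 - 127 = 30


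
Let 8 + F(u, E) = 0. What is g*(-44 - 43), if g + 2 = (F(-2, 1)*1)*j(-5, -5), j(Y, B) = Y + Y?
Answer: -6786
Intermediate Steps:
F(u, E) = -8 (F(u, E) = -8 + 0 = -8)
j(Y, B) = 2*Y
g = 78 (g = -2 + (-8*1)*(2*(-5)) = -2 - 8*(-10) = -2 + 80 = 78)
g*(-44 - 43) = 78*(-44 - 43) = 78*(-87) = -6786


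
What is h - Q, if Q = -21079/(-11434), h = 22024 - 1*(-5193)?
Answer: 311178099/11434 ≈ 27215.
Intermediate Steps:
h = 27217 (h = 22024 + 5193 = 27217)
Q = 21079/11434 (Q = -21079*(-1/11434) = 21079/11434 ≈ 1.8435)
h - Q = 27217 - 1*21079/11434 = 27217 - 21079/11434 = 311178099/11434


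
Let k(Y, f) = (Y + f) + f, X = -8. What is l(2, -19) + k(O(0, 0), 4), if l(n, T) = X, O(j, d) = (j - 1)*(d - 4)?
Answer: 4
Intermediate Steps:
O(j, d) = (-1 + j)*(-4 + d)
l(n, T) = -8
k(Y, f) = Y + 2*f
l(2, -19) + k(O(0, 0), 4) = -8 + ((4 - 1*0 - 4*0 + 0*0) + 2*4) = -8 + ((4 + 0 + 0 + 0) + 8) = -8 + (4 + 8) = -8 + 12 = 4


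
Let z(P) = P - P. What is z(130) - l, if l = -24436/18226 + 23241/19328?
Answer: 24354271/176136064 ≈ 0.13827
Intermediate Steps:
z(P) = 0
l = -24354271/176136064 (l = -24436*1/18226 + 23241*(1/19328) = -12218/9113 + 23241/19328 = -24354271/176136064 ≈ -0.13827)
z(130) - l = 0 - 1*(-24354271/176136064) = 0 + 24354271/176136064 = 24354271/176136064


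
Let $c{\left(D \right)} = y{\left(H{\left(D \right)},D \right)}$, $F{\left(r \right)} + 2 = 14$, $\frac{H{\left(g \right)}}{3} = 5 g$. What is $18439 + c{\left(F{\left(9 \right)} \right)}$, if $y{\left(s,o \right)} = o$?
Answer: $18451$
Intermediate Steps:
$H{\left(g \right)} = 15 g$ ($H{\left(g \right)} = 3 \cdot 5 g = 15 g$)
$F{\left(r \right)} = 12$ ($F{\left(r \right)} = -2 + 14 = 12$)
$c{\left(D \right)} = D$
$18439 + c{\left(F{\left(9 \right)} \right)} = 18439 + 12 = 18451$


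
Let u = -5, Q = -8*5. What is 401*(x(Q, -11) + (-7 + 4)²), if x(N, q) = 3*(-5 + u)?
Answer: -8421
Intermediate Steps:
Q = -40
x(N, q) = -30 (x(N, q) = 3*(-5 - 5) = 3*(-10) = -30)
401*(x(Q, -11) + (-7 + 4)²) = 401*(-30 + (-7 + 4)²) = 401*(-30 + (-3)²) = 401*(-30 + 9) = 401*(-21) = -8421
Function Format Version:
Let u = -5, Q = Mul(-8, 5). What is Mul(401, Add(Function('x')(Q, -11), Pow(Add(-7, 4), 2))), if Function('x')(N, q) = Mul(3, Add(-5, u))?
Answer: -8421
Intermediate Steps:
Q = -40
Function('x')(N, q) = -30 (Function('x')(N, q) = Mul(3, Add(-5, -5)) = Mul(3, -10) = -30)
Mul(401, Add(Function('x')(Q, -11), Pow(Add(-7, 4), 2))) = Mul(401, Add(-30, Pow(Add(-7, 4), 2))) = Mul(401, Add(-30, Pow(-3, 2))) = Mul(401, Add(-30, 9)) = Mul(401, -21) = -8421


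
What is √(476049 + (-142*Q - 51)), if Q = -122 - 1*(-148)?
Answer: √472306 ≈ 687.25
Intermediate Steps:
Q = 26 (Q = -122 + 148 = 26)
√(476049 + (-142*Q - 51)) = √(476049 + (-142*26 - 51)) = √(476049 + (-3692 - 51)) = √(476049 - 3743) = √472306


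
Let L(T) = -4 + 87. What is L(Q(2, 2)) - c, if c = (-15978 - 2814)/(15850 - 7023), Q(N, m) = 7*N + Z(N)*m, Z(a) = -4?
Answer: 751433/8827 ≈ 85.129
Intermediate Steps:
Q(N, m) = -4*m + 7*N (Q(N, m) = 7*N - 4*m = -4*m + 7*N)
L(T) = 83
c = -18792/8827 ≈ -2.1289
L(Q(2, 2)) - c = 83 - 1*(-18792/8827) = 83 + 18792/8827 = 751433/8827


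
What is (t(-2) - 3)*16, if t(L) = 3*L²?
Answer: 144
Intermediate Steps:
(t(-2) - 3)*16 = (3*(-2)² - 3)*16 = (3*4 - 3)*16 = (12 - 3)*16 = 9*16 = 144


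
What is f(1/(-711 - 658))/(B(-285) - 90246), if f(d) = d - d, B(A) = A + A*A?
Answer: 0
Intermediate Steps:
B(A) = A + A²
f(d) = 0
f(1/(-711 - 658))/(B(-285) - 90246) = 0/(-285*(1 - 285) - 90246) = 0/(-285*(-284) - 90246) = 0/(80940 - 90246) = 0/(-9306) = 0*(-1/9306) = 0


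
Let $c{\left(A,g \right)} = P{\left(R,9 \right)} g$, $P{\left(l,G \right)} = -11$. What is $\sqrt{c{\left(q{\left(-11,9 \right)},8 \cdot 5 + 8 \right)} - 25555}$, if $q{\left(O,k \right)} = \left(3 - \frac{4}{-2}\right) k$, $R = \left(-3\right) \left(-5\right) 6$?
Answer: $i \sqrt{26083} \approx 161.5 i$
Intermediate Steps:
$R = 90$ ($R = 15 \cdot 6 = 90$)
$q{\left(O,k \right)} = 5 k$ ($q{\left(O,k \right)} = \left(3 - -2\right) k = \left(3 + 2\right) k = 5 k$)
$c{\left(A,g \right)} = - 11 g$
$\sqrt{c{\left(q{\left(-11,9 \right)},8 \cdot 5 + 8 \right)} - 25555} = \sqrt{- 11 \left(8 \cdot 5 + 8\right) - 25555} = \sqrt{- 11 \left(40 + 8\right) - 25555} = \sqrt{\left(-11\right) 48 - 25555} = \sqrt{-528 - 25555} = \sqrt{-26083} = i \sqrt{26083}$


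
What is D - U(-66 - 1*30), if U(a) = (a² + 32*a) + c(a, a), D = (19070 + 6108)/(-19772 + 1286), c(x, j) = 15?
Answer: -56940226/9243 ≈ -6160.4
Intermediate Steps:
D = -12589/9243 (D = 25178/(-18486) = 25178*(-1/18486) = -12589/9243 ≈ -1.3620)
U(a) = 15 + a² + 32*a (U(a) = (a² + 32*a) + 15 = 15 + a² + 32*a)
D - U(-66 - 1*30) = -12589/9243 - (15 + (-66 - 1*30)² + 32*(-66 - 1*30)) = -12589/9243 - (15 + (-66 - 30)² + 32*(-66 - 30)) = -12589/9243 - (15 + (-96)² + 32*(-96)) = -12589/9243 - (15 + 9216 - 3072) = -12589/9243 - 1*6159 = -12589/9243 - 6159 = -56940226/9243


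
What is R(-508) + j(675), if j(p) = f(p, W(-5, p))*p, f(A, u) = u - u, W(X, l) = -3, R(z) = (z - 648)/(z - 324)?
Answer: 289/208 ≈ 1.3894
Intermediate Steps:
R(z) = (-648 + z)/(-324 + z)
f(A, u) = 0
j(p) = 0 (j(p) = 0*p = 0)
R(-508) + j(675) = (-648 - 508)/(-324 - 508) + 0 = -1156/(-832) + 0 = -1/832*(-1156) + 0 = 289/208 + 0 = 289/208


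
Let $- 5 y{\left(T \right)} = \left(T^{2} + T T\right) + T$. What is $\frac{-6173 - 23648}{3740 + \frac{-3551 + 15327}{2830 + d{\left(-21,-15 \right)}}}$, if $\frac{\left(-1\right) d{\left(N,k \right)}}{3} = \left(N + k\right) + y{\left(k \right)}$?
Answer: $- \frac{95397379}{11976036} \approx -7.9657$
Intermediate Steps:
$y{\left(T \right)} = - \frac{2 T^{2}}{5} - \frac{T}{5}$ ($y{\left(T \right)} = - \frac{\left(T^{2} + T T\right) + T}{5} = - \frac{\left(T^{2} + T^{2}\right) + T}{5} = - \frac{2 T^{2} + T}{5} = - \frac{T + 2 T^{2}}{5} = - \frac{2 T^{2}}{5} - \frac{T}{5}$)
$d{\left(N,k \right)} = - 3 N - 3 k + \frac{3 k \left(1 + 2 k\right)}{5}$ ($d{\left(N,k \right)} = - 3 \left(\left(N + k\right) - \frac{k \left(1 + 2 k\right)}{5}\right) = - 3 \left(N + k - \frac{k \left(1 + 2 k\right)}{5}\right) = - 3 N - 3 k + \frac{3 k \left(1 + 2 k\right)}{5}$)
$\frac{-6173 - 23648}{3740 + \frac{-3551 + 15327}{2830 + d{\left(-21,-15 \right)}}} = \frac{-6173 - 23648}{3740 + \frac{-3551 + 15327}{2830 - \left(-99 - 270\right)}} = - \frac{29821}{3740 + \frac{11776}{2830 + \left(63 + 36 + \frac{6}{5} \cdot 225\right)}} = - \frac{29821}{3740 + \frac{11776}{2830 + \left(63 + 36 + 270\right)}} = - \frac{29821}{3740 + \frac{11776}{2830 + 369}} = - \frac{29821}{3740 + \frac{11776}{3199}} = - \frac{29821}{\frac{11976036}{3199}} = \left(-29821\right) \frac{3199}{11976036} = - \frac{95397379}{11976036}$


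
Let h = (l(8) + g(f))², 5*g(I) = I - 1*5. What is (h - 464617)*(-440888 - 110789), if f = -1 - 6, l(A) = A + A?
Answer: 6405411863277/25 ≈ 2.5622e+11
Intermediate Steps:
l(A) = 2*A
f = -7
g(I) = -1 + I/5 (g(I) = (I - 1*5)/5 = (I - 5)/5 = (-5 + I)/5 = -1 + I/5)
h = 4624/25 (h = (2*8 + (-1 + (⅕)*(-7)))² = (16 + (-1 - 7/5))² = (16 - 12/5)² = (68/5)² = 4624/25 ≈ 184.96)
(h - 464617)*(-440888 - 110789) = (4624/25 - 464617)*(-440888 - 110789) = -11610801/25*(-551677) = 6405411863277/25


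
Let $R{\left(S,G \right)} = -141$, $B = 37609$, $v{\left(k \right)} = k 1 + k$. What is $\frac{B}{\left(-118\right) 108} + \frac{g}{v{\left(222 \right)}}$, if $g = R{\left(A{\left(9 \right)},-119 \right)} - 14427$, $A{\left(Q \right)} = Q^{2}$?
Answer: $- \frac{16862749}{471528} \approx -35.762$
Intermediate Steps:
$v{\left(k \right)} = 2 k$ ($v{\left(k \right)} = k + k = 2 k$)
$g = -14568$ ($g = -141 - 14427 = -14568$)
$\frac{B}{\left(-118\right) 108} + \frac{g}{v{\left(222 \right)}} = \frac{37609}{\left(-118\right) 108} - \frac{14568}{2 \cdot 222} = \frac{37609}{-12744} - \frac{14568}{444} = 37609 \left(- \frac{1}{12744}\right) - \frac{1214}{37} = - \frac{37609}{12744} - \frac{1214}{37} = - \frac{16862749}{471528}$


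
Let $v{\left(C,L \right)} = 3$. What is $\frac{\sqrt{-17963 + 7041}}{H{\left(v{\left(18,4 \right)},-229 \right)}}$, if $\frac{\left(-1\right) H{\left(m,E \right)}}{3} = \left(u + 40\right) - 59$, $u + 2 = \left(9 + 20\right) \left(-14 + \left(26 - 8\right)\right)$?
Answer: $- \frac{i \sqrt{10922}}{285} \approx - 0.3667 i$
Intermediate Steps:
$u = 114$ ($u = -2 + \left(9 + 20\right) \left(-14 + \left(26 - 8\right)\right) = -2 + 29 \left(-14 + \left(26 - 8\right)\right) = -2 + 29 \left(-14 + 18\right) = -2 + 29 \cdot 4 = -2 + 116 = 114$)
$H{\left(m,E \right)} = -285$ ($H{\left(m,E \right)} = - 3 \left(\left(114 + 40\right) - 59\right) = - 3 \left(154 - 59\right) = \left(-3\right) 95 = -285$)
$\frac{\sqrt{-17963 + 7041}}{H{\left(v{\left(18,4 \right)},-229 \right)}} = \frac{\sqrt{-17963 + 7041}}{-285} = \sqrt{-10922} \left(- \frac{1}{285}\right) = i \sqrt{10922} \left(- \frac{1}{285}\right) = - \frac{i \sqrt{10922}}{285}$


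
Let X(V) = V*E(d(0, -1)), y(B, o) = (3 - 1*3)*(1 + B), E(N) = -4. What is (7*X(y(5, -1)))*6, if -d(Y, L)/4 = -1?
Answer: 0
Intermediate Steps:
d(Y, L) = 4 (d(Y, L) = -4*(-1) = 4)
y(B, o) = 0 (y(B, o) = (3 - 3)*(1 + B) = 0*(1 + B) = 0)
X(V) = -4*V (X(V) = V*(-4) = -4*V)
(7*X(y(5, -1)))*6 = (7*(-4*0))*6 = (7*0)*6 = 0*6 = 0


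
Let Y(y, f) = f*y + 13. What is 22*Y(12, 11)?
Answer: 3190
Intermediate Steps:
Y(y, f) = 13 + f*y
22*Y(12, 11) = 22*(13 + 11*12) = 22*(13 + 132) = 22*145 = 3190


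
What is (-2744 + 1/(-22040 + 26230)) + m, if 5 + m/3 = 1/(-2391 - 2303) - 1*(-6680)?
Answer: 84970070196/4916965 ≈ 17281.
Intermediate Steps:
m = 93997347/4694 (m = -15 + 3*(1/(-2391 - 2303) - 1*(-6680)) = -15 + 3*(1/(-4694) + 6680) = -15 + 3*(-1/4694 + 6680) = -15 + 3*(31355919/4694) = -15 + 94067757/4694 = 93997347/4694 ≈ 20025.)
(-2744 + 1/(-22040 + 26230)) + m = (-2744 + 1/(-22040 + 26230)) + 93997347/4694 = (-2744 + 1/4190) + 93997347/4694 = -11497359/4190 + 93997347/4694 = 84970070196/4916965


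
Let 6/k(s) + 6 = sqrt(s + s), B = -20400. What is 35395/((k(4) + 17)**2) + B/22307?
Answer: 4753534834435/33227124166 + 5840175*sqrt(2)/744769 ≈ 154.15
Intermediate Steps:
k(s) = 6/(-6 + sqrt(2)*sqrt(s)) (k(s) = 6/(-6 + sqrt(s + s)) = 6/(-6 + sqrt(2*s)) = 6/(-6 + sqrt(2)*sqrt(s)))
35395/((k(4) + 17)**2) + B/22307 = 35395/((6/(-6 + sqrt(2)*sqrt(4)) + 17)**2) - 20400/22307 = 35395/((6/(-6 + sqrt(2)*2) + 17)**2) - 20400*1/22307 = 35395/((6/(-6 + 2*sqrt(2)) + 17)**2) - 20400/22307 = 35395/((17 + 6/(-6 + 2*sqrt(2)))**2) - 20400/22307 = 35395/(17 + 6/(-6 + 2*sqrt(2)))**2 - 20400/22307 = -20400/22307 + 35395/(17 + 6/(-6 + 2*sqrt(2)))**2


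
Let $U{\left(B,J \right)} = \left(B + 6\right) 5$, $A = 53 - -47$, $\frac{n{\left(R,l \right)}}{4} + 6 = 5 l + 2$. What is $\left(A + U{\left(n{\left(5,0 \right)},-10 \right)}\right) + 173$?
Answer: $223$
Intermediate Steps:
$n{\left(R,l \right)} = -16 + 20 l$ ($n{\left(R,l \right)} = -24 + 4 \left(5 l + 2\right) = -24 + 4 \left(2 + 5 l\right) = -24 + \left(8 + 20 l\right) = -16 + 20 l$)
$A = 100$ ($A = 53 + 47 = 100$)
$U{\left(B,J \right)} = 30 + 5 B$ ($U{\left(B,J \right)} = \left(6 + B\right) 5 = 30 + 5 B$)
$\left(A + U{\left(n{\left(5,0 \right)},-10 \right)}\right) + 173 = \left(100 + \left(30 + 5 \left(-16 + 20 \cdot 0\right)\right)\right) + 173 = \left(100 + \left(30 + 5 \left(-16 + 0\right)\right)\right) + 173 = \left(100 + \left(30 + 5 \left(-16\right)\right)\right) + 173 = \left(100 + \left(30 - 80\right)\right) + 173 = \left(100 - 50\right) + 173 = 50 + 173 = 223$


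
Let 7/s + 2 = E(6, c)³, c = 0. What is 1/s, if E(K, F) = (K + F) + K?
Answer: 1726/7 ≈ 246.57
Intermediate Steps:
E(K, F) = F + 2*K (E(K, F) = (F + K) + K = F + 2*K)
s = 7/1726 (s = 7/(-2 + (0 + 2*6)³) = 7/(-2 + (0 + 12)³) = 7/(-2 + 12³) = 7/(-2 + 1728) = 7/1726 ≈ 0.0040556)
1/s = 1/(7/1726) = 1726/7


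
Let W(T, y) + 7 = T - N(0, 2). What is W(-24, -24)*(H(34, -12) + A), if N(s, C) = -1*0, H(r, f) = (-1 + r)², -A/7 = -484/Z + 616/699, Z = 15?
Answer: -47263623/1165 ≈ -40570.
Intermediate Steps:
A = 255948/1165 (A = -7*(-484/15 + 616/699) = -7*(-36564/1165) = 255948/1165 ≈ 219.70)
N(s, C) = 0
W(T, y) = -7 + T (W(T, y) = -7 + (T - 1*0) = -7 + (T + 0) = -7 + T)
W(-24, -24)*(H(34, -12) + A) = (-7 - 24)*((-1 + 34)² + 255948/1165) = -31*(33² + 255948/1165) = -31*(1089 + 255948/1165) = -31*1524633/1165 = -47263623/1165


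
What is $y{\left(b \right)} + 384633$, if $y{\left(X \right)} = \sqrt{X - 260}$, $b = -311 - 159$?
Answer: $384633 + i \sqrt{730} \approx 3.8463 \cdot 10^{5} + 27.019 i$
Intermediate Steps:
$b = -470$ ($b = -311 - 159 = -470$)
$y{\left(X \right)} = \sqrt{-260 + X}$
$y{\left(b \right)} + 384633 = \sqrt{-260 - 470} + 384633 = \sqrt{-730} + 384633 = i \sqrt{730} + 384633 = 384633 + i \sqrt{730}$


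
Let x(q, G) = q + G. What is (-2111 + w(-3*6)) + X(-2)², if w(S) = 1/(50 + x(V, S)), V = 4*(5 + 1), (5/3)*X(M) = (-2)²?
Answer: -2947311/1400 ≈ -2105.2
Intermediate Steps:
X(M) = 12/5 (X(M) = (⅗)*(-2)² = (⅗)*4 = 12/5)
V = 24 (V = 4*6 = 24)
x(q, G) = G + q
w(S) = 1/(74 + S) (w(S) = 1/(50 + (S + 24)) = 1/(50 + (24 + S)) = 1/(74 + S))
(-2111 + w(-3*6)) + X(-2)² = (-2111 + 1/(74 - 3*6)) + (12/5)² = (-2111 + 1/(74 - 18)) + 144/25 = (-2111 + 1/56) + 144/25 = -118215/56 + 144/25 = -2947311/1400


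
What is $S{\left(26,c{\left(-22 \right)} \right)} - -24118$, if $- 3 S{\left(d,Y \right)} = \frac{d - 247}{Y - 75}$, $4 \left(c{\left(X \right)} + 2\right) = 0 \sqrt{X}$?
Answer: $\frac{5571037}{231} \approx 24117.0$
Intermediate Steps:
$c{\left(X \right)} = -2$ ($c{\left(X \right)} = -2 + \frac{0 \sqrt{X}}{4} = -2 + \frac{1}{4} \cdot 0 = -2 + 0 = -2$)
$S{\left(d,Y \right)} = - \frac{-247 + d}{3 \left(-75 + Y\right)}$ ($S{\left(d,Y \right)} = - \frac{\left(d - 247\right) \frac{1}{Y - 75}}{3} = - \frac{\left(-247 + d\right) \frac{1}{-75 + Y}}{3} = - \frac{\frac{1}{-75 + Y} \left(-247 + d\right)}{3} = - \frac{-247 + d}{3 \left(-75 + Y\right)}$)
$S{\left(26,c{\left(-22 \right)} \right)} - -24118 = \frac{247 - 26}{3 \left(-75 - 2\right)} - -24118 = \frac{247 - 26}{3 \left(-77\right)} + 24118 = \frac{1}{3} \left(- \frac{1}{77}\right) 221 + 24118 = - \frac{221}{231} + 24118 = \frac{5571037}{231}$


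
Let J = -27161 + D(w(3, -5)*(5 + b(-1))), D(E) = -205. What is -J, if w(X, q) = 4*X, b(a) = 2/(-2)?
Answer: 27366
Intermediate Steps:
b(a) = -1 (b(a) = 2*(-½) = -1)
J = -27366 (J = -27161 - 205 = -27366)
-J = -1*(-27366) = 27366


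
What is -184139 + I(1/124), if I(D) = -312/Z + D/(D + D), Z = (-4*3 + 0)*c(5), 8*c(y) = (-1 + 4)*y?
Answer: -5523739/30 ≈ -1.8412e+5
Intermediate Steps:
c(y) = 3*y/8 (c(y) = ((-1 + 4)*y)/8 = (3*y)/8 = 3*y/8)
Z = -45/2 (Z = (-4*3 + 0)*((3/8)*5) = (-12 + 0)*(15/8) = -12*15/8 = -45/2 ≈ -22.500)
I(D) = 431/30 (I(D) = -312/(-45/2) + D/(D + D) = -312*(-2/45) + D/((2*D)) = 208/15 + D*(1/(2*D)) = 208/15 + ½ = 431/30)
-184139 + I(1/124) = -184139 + 431/30 = -5523739/30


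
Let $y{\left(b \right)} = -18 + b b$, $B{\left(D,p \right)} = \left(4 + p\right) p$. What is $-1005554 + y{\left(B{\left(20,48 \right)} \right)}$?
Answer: $5224444$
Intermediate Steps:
$B{\left(D,p \right)} = p \left(4 + p\right)$
$y{\left(b \right)} = -18 + b^{2}$
$-1005554 + y{\left(B{\left(20,48 \right)} \right)} = -1005554 - \left(18 - \left(48 \left(4 + 48\right)\right)^{2}\right) = -1005554 - \left(18 - \left(48 \cdot 52\right)^{2}\right) = -1005554 - \left(18 - 2496^{2}\right) = -1005554 + \left(-18 + 6230016\right) = -1005554 + 6229998 = 5224444$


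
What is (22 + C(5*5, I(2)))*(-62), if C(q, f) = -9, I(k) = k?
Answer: -806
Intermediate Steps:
(22 + C(5*5, I(2)))*(-62) = (22 - 9)*(-62) = 13*(-62) = -806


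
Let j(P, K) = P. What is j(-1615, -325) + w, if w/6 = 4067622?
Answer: 24404117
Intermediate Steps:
w = 24405732 (w = 6*4067622 = 24405732)
j(-1615, -325) + w = -1615 + 24405732 = 24404117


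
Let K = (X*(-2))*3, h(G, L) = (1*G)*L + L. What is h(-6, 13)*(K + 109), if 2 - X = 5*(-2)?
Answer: -2405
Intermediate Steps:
h(G, L) = L + G*L (h(G, L) = G*L + L = L + G*L)
X = 12 (X = 2 - 5*(-2) = 2 - 1*(-10) = 2 + 10 = 12)
K = -72 (K = (12*(-2))*3 = -24*3 = -72)
h(-6, 13)*(K + 109) = (13*(1 - 6))*(-72 + 109) = (13*(-5))*37 = -65*37 = -2405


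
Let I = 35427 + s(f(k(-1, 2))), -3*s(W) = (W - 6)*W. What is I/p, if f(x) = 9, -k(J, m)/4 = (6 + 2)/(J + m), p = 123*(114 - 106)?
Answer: 5903/164 ≈ 35.994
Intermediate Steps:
p = 984 (p = 123*8 = 984)
k(J, m) = -32/(J + m) (k(J, m) = -4*(6 + 2)/(J + m) = -32/(J + m))
s(W) = -W*(-6 + W)/3 (s(W) = -(W - 6)*W/3 = -(-6 + W)*W/3 = -W*(-6 + W)/3)
I = 35418 (I = 35427 + (⅓)*9*(6 - 1*9) = 35427 + (⅓)*9*(6 - 9) = 35427 + (⅓)*9*(-3) = 35427 - 9 = 35418)
I/p = 35418/984 = 35418*(1/984) = 5903/164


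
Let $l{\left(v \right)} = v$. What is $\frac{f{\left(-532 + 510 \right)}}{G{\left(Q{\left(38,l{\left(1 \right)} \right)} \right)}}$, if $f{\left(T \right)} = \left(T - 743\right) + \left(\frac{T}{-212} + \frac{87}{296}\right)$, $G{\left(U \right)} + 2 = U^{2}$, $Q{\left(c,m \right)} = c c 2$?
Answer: $- \frac{1713583}{18692346128} \approx -9.1673 \cdot 10^{-5}$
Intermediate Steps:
$Q{\left(c,m \right)} = 2 c^{2}$ ($Q{\left(c,m \right)} = c^{2} \cdot 2 = 2 c^{2}$)
$G{\left(U \right)} = -2 + U^{2}$
$f{\left(T \right)} = - \frac{219841}{296} + \frac{211 T}{212}$ ($f{\left(T \right)} = \left(-743 + T\right) + \left(T \left(- \frac{1}{212}\right) + 87 \cdot \frac{1}{296}\right) = \left(-743 + T\right) - \left(- \frac{87}{296} + \frac{T}{212}\right) = - \frac{219841}{296} + \frac{211 T}{212}$)
$\frac{f{\left(-532 + 510 \right)}}{G{\left(Q{\left(38,l{\left(1 \right)} \right)} \right)}} = \frac{- \frac{219841}{296} + \frac{211 \left(-532 + 510\right)}{212}}{-2 + \left(2 \cdot 38^{2}\right)^{2}} = \frac{- \frac{219841}{296} + \frac{211}{212} \left(-22\right)}{-2 + \left(2 \cdot 1444\right)^{2}} = \frac{- \frac{219841}{296} - \frac{2321}{106}}{-2 + 2888^{2}} = - \frac{11995081}{15688 \left(-2 + 8340544\right)} = - \frac{11995081}{15688 \cdot 8340542} = \left(- \frac{11995081}{15688}\right) \frac{1}{8340542} = - \frac{1713583}{18692346128}$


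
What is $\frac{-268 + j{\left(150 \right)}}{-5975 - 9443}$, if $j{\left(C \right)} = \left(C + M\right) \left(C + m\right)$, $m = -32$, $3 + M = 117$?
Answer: $- \frac{15442}{7709} \approx -2.0031$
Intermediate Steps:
$M = 114$ ($M = -3 + 117 = 114$)
$j{\left(C \right)} = \left(-32 + C\right) \left(114 + C\right)$ ($j{\left(C \right)} = \left(C + 114\right) \left(C - 32\right) = \left(114 + C\right) \left(-32 + C\right) = \left(-32 + C\right) \left(114 + C\right)$)
$\frac{-268 + j{\left(150 \right)}}{-5975 - 9443} = \frac{-268 + \left(-3648 + 150^{2} + 82 \cdot 150\right)}{-5975 - 9443} = \frac{-268 + \left(-3648 + 22500 + 12300\right)}{-15418} = \left(-268 + 31152\right) \left(- \frac{1}{15418}\right) = 30884 \left(- \frac{1}{15418}\right) = - \frac{15442}{7709}$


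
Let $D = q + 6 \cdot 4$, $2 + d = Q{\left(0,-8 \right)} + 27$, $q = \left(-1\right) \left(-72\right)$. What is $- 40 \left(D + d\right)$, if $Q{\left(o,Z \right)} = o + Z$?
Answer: $-4520$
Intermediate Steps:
$q = 72$
$Q{\left(o,Z \right)} = Z + o$
$d = 17$ ($d = -2 + \left(\left(-8 + 0\right) + 27\right) = -2 + \left(-8 + 27\right) = -2 + 19 = 17$)
$D = 96$ ($D = 72 + 6 \cdot 4 = 72 + 24 = 96$)
$- 40 \left(D + d\right) = - 40 \left(96 + 17\right) = \left(-40\right) 113 = -4520$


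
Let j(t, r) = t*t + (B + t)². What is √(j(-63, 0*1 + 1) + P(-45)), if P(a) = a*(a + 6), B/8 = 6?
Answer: 3*√661 ≈ 77.130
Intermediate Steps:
B = 48 (B = 8*6 = 48)
j(t, r) = t² + (48 + t)² (j(t, r) = t*t + (48 + t)² = t² + (48 + t)²)
P(a) = a*(6 + a)
√(j(-63, 0*1 + 1) + P(-45)) = √(((-63)² + (48 - 63)²) - 45*(6 - 45)) = √((3969 + (-15)²) - 45*(-39)) = √((3969 + 225) + 1755) = √(4194 + 1755) = √5949 = 3*√661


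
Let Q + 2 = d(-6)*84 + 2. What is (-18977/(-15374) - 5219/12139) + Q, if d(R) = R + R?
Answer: -187967860991/186624986 ≈ -1007.2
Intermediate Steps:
d(R) = 2*R
Q = -1008 (Q = -2 + ((2*(-6))*84 + 2) = -2 + (-12*84 + 2) = -2 + (-1008 + 2) = -2 - 1006 = -1008)
(-18977/(-15374) - 5219/12139) + Q = (-18977/(-15374) - 5219/12139) - 1008 = (-18977*(-1/15374) - 5219*1/12139) - 1008 = (18977/15374 - 5219/12139) - 1008 = 150124897/186624986 - 1008 = -187967860991/186624986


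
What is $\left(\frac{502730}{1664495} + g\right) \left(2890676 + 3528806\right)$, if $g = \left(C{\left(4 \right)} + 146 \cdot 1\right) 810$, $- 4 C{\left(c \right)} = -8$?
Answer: $\frac{256188897354799012}{332899} \approx 7.6957 \cdot 10^{11}$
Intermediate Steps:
$C{\left(c \right)} = 2$ ($C{\left(c \right)} = \left(- \frac{1}{4}\right) \left(-8\right) = 2$)
$g = 119880$ ($g = \left(2 + 146 \cdot 1\right) 810 = \left(2 + 146\right) 810 = 148 \cdot 810 = 119880$)
$\left(\frac{502730}{1664495} + g\right) \left(2890676 + 3528806\right) = \left(\frac{502730}{1664495} + 119880\right) \left(2890676 + 3528806\right) = \left(502730 \cdot \frac{1}{1664495} + 119880\right) 6419482 = \left(\frac{100546}{332899} + 119880\right) 6419482 = \frac{39908032666}{332899} \cdot 6419482 = \frac{256188897354799012}{332899}$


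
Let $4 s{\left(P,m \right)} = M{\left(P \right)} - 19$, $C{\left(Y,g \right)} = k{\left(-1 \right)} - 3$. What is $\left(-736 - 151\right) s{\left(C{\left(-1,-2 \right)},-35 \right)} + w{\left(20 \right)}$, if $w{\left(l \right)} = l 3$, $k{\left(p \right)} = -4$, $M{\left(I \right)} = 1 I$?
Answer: $\frac{11651}{2} \approx 5825.5$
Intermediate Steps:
$M{\left(I \right)} = I$
$C{\left(Y,g \right)} = -7$ ($C{\left(Y,g \right)} = -4 - 3 = -7$)
$s{\left(P,m \right)} = - \frac{19}{4} + \frac{P}{4}$ ($s{\left(P,m \right)} = \frac{P - 19}{4} = \frac{-19 + P}{4} = - \frac{19}{4} + \frac{P}{4}$)
$w{\left(l \right)} = 3 l$
$\left(-736 - 151\right) s{\left(C{\left(-1,-2 \right)},-35 \right)} + w{\left(20 \right)} = \left(-736 - 151\right) \left(- \frac{19}{4} + \frac{1}{4} \left(-7\right)\right) + 3 \cdot 20 = \left(-736 - 151\right) \left(- \frac{19}{4} - \frac{7}{4}\right) + 60 = \left(-887\right) \left(- \frac{13}{2}\right) + 60 = \frac{11531}{2} + 60 = \frac{11651}{2}$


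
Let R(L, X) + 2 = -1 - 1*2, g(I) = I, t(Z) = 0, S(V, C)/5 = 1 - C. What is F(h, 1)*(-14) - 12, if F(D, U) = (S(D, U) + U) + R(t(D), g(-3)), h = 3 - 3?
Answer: 44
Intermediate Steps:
S(V, C) = 5 - 5*C (S(V, C) = 5*(1 - C) = 5 - 5*C)
h = 0
R(L, X) = -5 (R(L, X) = -2 + (-1 - 1*2) = -2 + (-1 - 2) = -2 - 3 = -5)
F(D, U) = -4*U (F(D, U) = ((5 - 5*U) + U) - 5 = (5 - 4*U) - 5 = -4*U)
F(h, 1)*(-14) - 12 = -4*1*(-14) - 12 = -4*(-14) - 12 = 56 - 12 = 44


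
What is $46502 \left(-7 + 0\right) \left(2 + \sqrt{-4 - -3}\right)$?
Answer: $-651028 - 325514 i \approx -6.5103 \cdot 10^{5} - 3.2551 \cdot 10^{5} i$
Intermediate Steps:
$46502 \left(-7 + 0\right) \left(2 + \sqrt{-4 - -3}\right) = 46502 \left(- 7 \left(2 + \sqrt{-4 + 3}\right)\right) = 46502 \left(- 7 \left(2 + \sqrt{-1}\right)\right) = 46502 \left(- 7 \left(2 + i\right)\right) = 46502 \left(-14 - 7 i\right) = -651028 - 325514 i$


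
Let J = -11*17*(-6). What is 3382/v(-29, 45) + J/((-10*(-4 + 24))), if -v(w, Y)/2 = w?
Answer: 152831/2900 ≈ 52.700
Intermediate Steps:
v(w, Y) = -2*w
J = 1122 (J = -187*(-6) = 1122)
3382/v(-29, 45) + J/((-10*(-4 + 24))) = 3382/((-2*(-29))) + 1122/((-10*(-4 + 24))) = 3382/58 + 1122/((-10*20)) = 3382*(1/58) + 1122/(-200) = 1691/29 + 1122*(-1/200) = 1691/29 - 561/100 = 152831/2900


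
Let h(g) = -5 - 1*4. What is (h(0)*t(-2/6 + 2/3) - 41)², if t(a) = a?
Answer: 1936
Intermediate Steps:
h(g) = -9 (h(g) = -5 - 4 = -9)
(h(0)*t(-2/6 + 2/3) - 41)² = (-9*(-2/6 + 2/3) - 41)² = (-9*(-2*⅙ + 2*(⅓)) - 41)² = (-9*(-⅓ + ⅔) - 41)² = (-9*⅓ - 41)² = (-3 - 41)² = (-44)² = 1936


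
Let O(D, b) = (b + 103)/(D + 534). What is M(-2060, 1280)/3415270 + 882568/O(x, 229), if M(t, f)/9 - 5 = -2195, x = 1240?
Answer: 133680125228923/28346741 ≈ 4.7159e+6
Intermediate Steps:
O(D, b) = (103 + b)/(534 + D)
M(t, f) = -19710 (M(t, f) = 45 + 9*(-2195) = 45 - 19755 = -19710)
M(-2060, 1280)/3415270 + 882568/O(x, 229) = -19710/3415270 + 882568/(((103 + 229)/(534 + 1240))) = -19710*1/3415270 + 882568/((332/1774)) = -1971/341527 + 882568/(((1/1774)*332)) = -1971/341527 + 882568/(166/887) = -1971/341527 + 882568*(887/166) = -1971/341527 + 391418908/83 = 133680125228923/28346741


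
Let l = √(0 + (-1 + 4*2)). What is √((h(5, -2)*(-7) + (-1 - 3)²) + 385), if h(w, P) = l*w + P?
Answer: √(415 - 35*√7) ≈ 17.955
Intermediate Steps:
l = √7 (l = √(0 + (-1 + 8)) = √(0 + 7) = √7 ≈ 2.6458)
h(w, P) = P + w*√7 (h(w, P) = √7*w + P = w*√7 + P = P + w*√7)
√((h(5, -2)*(-7) + (-1 - 3)²) + 385) = √(((-2 + 5*√7)*(-7) + (-1 - 3)²) + 385) = √(((14 - 35*√7) + (-4)²) + 385) = √(((14 - 35*√7) + 16) + 385) = √((30 - 35*√7) + 385) = √(415 - 35*√7)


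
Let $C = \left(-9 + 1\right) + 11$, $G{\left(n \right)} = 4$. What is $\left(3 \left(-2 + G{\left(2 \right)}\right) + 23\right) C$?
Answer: $87$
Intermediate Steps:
$C = 3$ ($C = -8 + 11 = 3$)
$\left(3 \left(-2 + G{\left(2 \right)}\right) + 23\right) C = \left(3 \left(-2 + 4\right) + 23\right) 3 = \left(3 \cdot 2 + 23\right) 3 = \left(6 + 23\right) 3 = 29 \cdot 3 = 87$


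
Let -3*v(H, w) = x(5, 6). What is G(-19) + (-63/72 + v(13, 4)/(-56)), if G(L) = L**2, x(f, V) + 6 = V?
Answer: 2881/8 ≈ 360.13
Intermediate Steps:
x(f, V) = -6 + V
v(H, w) = 0 (v(H, w) = -(-6 + 6)/3 = -1/3*0 = 0)
G(-19) + (-63/72 + v(13, 4)/(-56)) = (-19)**2 + (-63/72 + 0/(-56)) = 361 + (-63*1/72 + 0*(-1/56)) = 361 + (-7/8 + 0) = 361 - 7/8 = 2881/8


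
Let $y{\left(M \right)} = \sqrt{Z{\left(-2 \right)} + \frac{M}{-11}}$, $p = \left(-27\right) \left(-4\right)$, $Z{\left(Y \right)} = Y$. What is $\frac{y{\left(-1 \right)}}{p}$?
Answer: $\frac{i \sqrt{231}}{1188} \approx 0.012794 i$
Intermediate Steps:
$p = 108$
$y{\left(M \right)} = \sqrt{-2 - \frac{M}{11}}$ ($y{\left(M \right)} = \sqrt{-2 + \frac{M}{-11}} = \sqrt{-2 + M \left(- \frac{1}{11}\right)} = \sqrt{-2 - \frac{M}{11}}$)
$\frac{y{\left(-1 \right)}}{p} = \frac{\frac{1}{11} \sqrt{-242 - -11}}{108} = \frac{\sqrt{-242 + 11}}{11} \cdot \frac{1}{108} = \frac{\sqrt{-231}}{11} \cdot \frac{1}{108} = \frac{i \sqrt{231}}{11} \cdot \frac{1}{108} = \frac{i \sqrt{231}}{1188}$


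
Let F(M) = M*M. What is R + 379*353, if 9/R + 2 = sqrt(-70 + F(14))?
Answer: 8161016/61 + 27*sqrt(14)/122 ≈ 1.3379e+5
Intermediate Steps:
F(M) = M**2
R = 9/(-2 + 3*sqrt(14)) (R = 9/(-2 + sqrt(-70 + 14**2)) = 9/(-2 + sqrt(-70 + 196)) = 9/(-2 + sqrt(126)) = 9/(-2 + 3*sqrt(14)) ≈ 0.97561)
R + 379*353 = (9/61 + 27*sqrt(14)/122) + 379*353 = (9/61 + 27*sqrt(14)/122) + 133787 = 8161016/61 + 27*sqrt(14)/122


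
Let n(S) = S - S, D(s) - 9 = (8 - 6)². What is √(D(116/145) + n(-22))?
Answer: √13 ≈ 3.6056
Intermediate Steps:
D(s) = 13 (D(s) = 9 + (8 - 6)² = 9 + 2² = 9 + 4 = 13)
n(S) = 0
√(D(116/145) + n(-22)) = √(13 + 0) = √13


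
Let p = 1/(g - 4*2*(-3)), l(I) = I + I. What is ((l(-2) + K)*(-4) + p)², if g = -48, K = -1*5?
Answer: 744769/576 ≈ 1293.0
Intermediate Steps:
l(I) = 2*I
K = -5
p = -1/24 (p = 1/(-48 - 4*2*(-3)) = 1/(-48 - 8*(-3)) = 1/(-48 + 24) = 1/(-24) = -1/24 ≈ -0.041667)
((l(-2) + K)*(-4) + p)² = ((2*(-2) - 5)*(-4) - 1/24)² = ((-4 - 5)*(-4) - 1/24)² = (-9*(-4) - 1/24)² = (36 - 1/24)² = (863/24)² = 744769/576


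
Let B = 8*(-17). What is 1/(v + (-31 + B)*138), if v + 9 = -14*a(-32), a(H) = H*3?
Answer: -1/21711 ≈ -4.6060e-5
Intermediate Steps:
a(H) = 3*H
B = -136
v = 1335 (v = -9 - 42*(-32) = -9 - 14*(-96) = -9 + 1344 = 1335)
1/(v + (-31 + B)*138) = 1/(1335 + (-31 - 136)*138) = 1/(1335 - 167*138) = 1/(1335 - 23046) = 1/(-21711) = -1/21711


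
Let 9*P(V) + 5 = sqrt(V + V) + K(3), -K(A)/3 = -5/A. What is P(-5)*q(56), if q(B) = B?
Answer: 56*I*sqrt(10)/9 ≈ 19.676*I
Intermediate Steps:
K(A) = 15/A (K(A) = -(-15)/A = 15/A)
P(V) = sqrt(2)*sqrt(V)/9 (P(V) = -5/9 + (sqrt(V + V) + 15/3)/9 = -5/9 + (sqrt(2*V) + 15*(1/3))/9 = -5/9 + (sqrt(2)*sqrt(V) + 5)/9 = -5/9 + (5 + sqrt(2)*sqrt(V))/9 = -5/9 + (5/9 + sqrt(2)*sqrt(V)/9) = sqrt(2)*sqrt(V)/9)
P(-5)*q(56) = (sqrt(2)*sqrt(-5)/9)*56 = (sqrt(2)*(I*sqrt(5))/9)*56 = (I*sqrt(10)/9)*56 = 56*I*sqrt(10)/9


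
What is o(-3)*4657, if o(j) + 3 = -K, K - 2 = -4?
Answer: -4657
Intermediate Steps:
K = -2 (K = 2 - 4 = -2)
o(j) = -1 (o(j) = -3 - 1*(-2) = -3 + 2 = -1)
o(-3)*4657 = -1*4657 = -4657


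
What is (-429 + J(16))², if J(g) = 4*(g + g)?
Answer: 90601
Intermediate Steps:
J(g) = 8*g (J(g) = 4*(2*g) = 8*g)
(-429 + J(16))² = (-429 + 8*16)² = (-429 + 128)² = (-301)² = 90601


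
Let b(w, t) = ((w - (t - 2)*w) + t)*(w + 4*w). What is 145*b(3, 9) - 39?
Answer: -19614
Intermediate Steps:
b(w, t) = 5*w*(t + w - w*(-2 + t)) (b(w, t) = ((w - (-2 + t)*w) + t)*(5*w) = ((w - w*(-2 + t)) + t)*(5*w) = (t + w - w*(-2 + t))*(5*w) = 5*w*(t + w - w*(-2 + t)))
145*b(3, 9) - 39 = 145*(5*3*(9 + 3*3 - 1*9*3)) - 39 = 145*(5*3*(9 + 9 - 27)) - 39 = 145*(5*3*(-9)) - 39 = 145*(-135) - 39 = -19575 - 39 = -19614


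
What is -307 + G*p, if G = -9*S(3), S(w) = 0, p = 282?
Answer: -307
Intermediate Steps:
G = 0 (G = -9*0 = 0)
-307 + G*p = -307 + 0*282 = -307 + 0 = -307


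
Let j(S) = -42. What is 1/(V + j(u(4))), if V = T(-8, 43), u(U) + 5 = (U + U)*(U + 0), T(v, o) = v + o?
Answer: -⅐ ≈ -0.14286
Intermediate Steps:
T(v, o) = o + v
u(U) = -5 + 2*U² (u(U) = -5 + (U + U)*(U + 0) = -5 + (2*U)*U = -5 + 2*U²)
V = 35 (V = 43 - 8 = 35)
1/(V + j(u(4))) = 1/(35 - 42) = 1/(-7) = -⅐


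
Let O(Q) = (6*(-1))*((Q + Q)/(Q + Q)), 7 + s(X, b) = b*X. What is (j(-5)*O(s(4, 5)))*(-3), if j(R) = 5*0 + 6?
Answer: 108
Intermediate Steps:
s(X, b) = -7 + X*b (s(X, b) = -7 + b*X = -7 + X*b)
j(R) = 6 (j(R) = 0 + 6 = 6)
O(Q) = -6 (O(Q) = -6*2*Q/(2*Q) = -6*2*Q*1/(2*Q) = -6*1 = -6)
(j(-5)*O(s(4, 5)))*(-3) = (6*(-6))*(-3) = -36*(-3) = 108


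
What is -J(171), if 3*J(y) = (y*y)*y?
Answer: -1666737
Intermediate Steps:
J(y) = y³/3 (J(y) = ((y*y)*y)/3 = (y²*y)/3 = y³/3)
-J(171) = -171³/3 = -5000211/3 = -1*1666737 = -1666737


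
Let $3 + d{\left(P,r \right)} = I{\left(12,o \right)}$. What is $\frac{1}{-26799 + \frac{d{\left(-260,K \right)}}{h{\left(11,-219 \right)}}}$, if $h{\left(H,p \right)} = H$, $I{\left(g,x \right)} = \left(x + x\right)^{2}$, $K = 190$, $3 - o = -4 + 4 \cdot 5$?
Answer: $- \frac{11}{294116} \approx -3.74 \cdot 10^{-5}$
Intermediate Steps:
$o = -13$ ($o = 3 - \left(-4 + 4 \cdot 5\right) = 3 - \left(-4 + 20\right) = 3 - 16 = -13$)
$I{\left(g,x \right)} = 4 x^{2}$ ($I{\left(g,x \right)} = \left(2 x\right)^{2} = 4 x^{2}$)
$d{\left(P,r \right)} = 673$ ($d{\left(P,r \right)} = -3 + 4 \left(-13\right)^{2} = -3 + 4 \cdot 169 = -3 + 676 = 673$)
$\frac{1}{-26799 + \frac{d{\left(-260,K \right)}}{h{\left(11,-219 \right)}}} = \frac{1}{-26799 + \frac{673}{11}} = \frac{1}{- \frac{294116}{11}} = - \frac{11}{294116}$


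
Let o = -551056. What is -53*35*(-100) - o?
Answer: 736556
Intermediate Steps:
-53*35*(-100) - o = -53*35*(-100) - 1*(-551056) = -1855*(-100) + 551056 = 185500 + 551056 = 736556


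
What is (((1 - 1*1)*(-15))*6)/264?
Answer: 0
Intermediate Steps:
(((1 - 1*1)*(-15))*6)/264 = (((1 - 1)*(-15))*6)*(1/264) = ((0*(-15))*6)*(1/264) = (0*6)*(1/264) = 0*(1/264) = 0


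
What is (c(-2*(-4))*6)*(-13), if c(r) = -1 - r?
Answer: 702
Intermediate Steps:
(c(-2*(-4))*6)*(-13) = ((-1 - (-2)*(-4))*6)*(-13) = ((-1 - 1*8)*6)*(-13) = ((-1 - 8)*6)*(-13) = -9*6*(-13) = -54*(-13) = 702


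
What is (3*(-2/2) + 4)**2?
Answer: 1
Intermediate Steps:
(3*(-2/2) + 4)**2 = (3*(-2*1/2) + 4)**2 = (3*(-1) + 4)**2 = (-3 + 4)**2 = 1**2 = 1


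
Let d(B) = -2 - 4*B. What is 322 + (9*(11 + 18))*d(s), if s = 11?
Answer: -11684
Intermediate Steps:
322 + (9*(11 + 18))*d(s) = 322 + (9*(11 + 18))*(-2 - 4*11) = 322 + (9*29)*(-2 - 44) = 322 + 261*(-46) = 322 - 12006 = -11684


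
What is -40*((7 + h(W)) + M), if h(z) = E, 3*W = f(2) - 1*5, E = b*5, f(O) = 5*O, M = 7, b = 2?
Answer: -960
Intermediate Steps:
E = 10 (E = 2*5 = 10)
W = 5/3 (W = (5*2 - 1*5)/3 = (10 - 5)/3 = (⅓)*5 = 5/3 ≈ 1.6667)
h(z) = 10
-40*((7 + h(W)) + M) = -40*((7 + 10) + 7) = -40*(17 + 7) = -40*24 = -960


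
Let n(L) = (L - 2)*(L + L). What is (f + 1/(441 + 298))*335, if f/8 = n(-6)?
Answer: 190130255/739 ≈ 2.5728e+5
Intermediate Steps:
n(L) = 2*L*(-2 + L) (n(L) = (-2 + L)*(2*L) = 2*L*(-2 + L))
f = 768 (f = 8*(2*(-6)*(-2 - 6)) = 8*(2*(-6)*(-8)) = 8*96 = 768)
(f + 1/(441 + 298))*335 = (768 + 1/(441 + 298))*335 = (768 + 1/739)*335 = (567553/739)*335 = 190130255/739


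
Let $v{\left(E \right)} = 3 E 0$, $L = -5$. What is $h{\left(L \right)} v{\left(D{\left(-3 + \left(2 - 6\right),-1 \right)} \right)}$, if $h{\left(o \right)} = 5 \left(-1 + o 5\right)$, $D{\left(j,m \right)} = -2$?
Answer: $0$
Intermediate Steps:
$v{\left(E \right)} = 0$
$h{\left(o \right)} = -5 + 25 o$ ($h{\left(o \right)} = 5 \left(-1 + 5 o\right) = -5 + 25 o$)
$h{\left(L \right)} v{\left(D{\left(-3 + \left(2 - 6\right),-1 \right)} \right)} = \left(-5 + 25 \left(-5\right)\right) 0 = \left(-5 - 125\right) 0 = \left(-130\right) 0 = 0$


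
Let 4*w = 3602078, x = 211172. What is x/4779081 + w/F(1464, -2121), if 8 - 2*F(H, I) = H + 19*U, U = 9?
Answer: -8606967688315/7775564787 ≈ -1106.9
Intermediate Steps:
w = 1801039/2 (w = (¼)*3602078 = 1801039/2 ≈ 9.0052e+5)
F(H, I) = -163/2 - H/2 (F(H, I) = 4 - (H + 19*9)/2 = 4 - (H + 171)/2 = 4 - (171 + H)/2 = 4 + (-171/2 - H/2) = -163/2 - H/2)
x/4779081 + w/F(1464, -2121) = 211172/4779081 + 1801039/(2*(-163/2 - ½*1464)) = 211172*(1/4779081) + 1801039/(2*(-163/2 - 732)) = 211172/4779081 + 1801039/(2*(-1627/2)) = 211172/4779081 + (1801039/2)*(-2/1627) = 211172/4779081 - 1801039/1627 = -8606967688315/7775564787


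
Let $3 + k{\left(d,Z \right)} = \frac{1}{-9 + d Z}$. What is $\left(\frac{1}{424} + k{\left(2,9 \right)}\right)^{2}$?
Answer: $\frac{121330225}{14561856} \approx 8.3321$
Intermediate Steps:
$k{\left(d,Z \right)} = -3 + \frac{1}{-9 + Z d}$ ($k{\left(d,Z \right)} = -3 + \frac{1}{-9 + d Z} = -3 + \frac{1}{-9 + Z d}$)
$\left(\frac{1}{424} + k{\left(2,9 \right)}\right)^{2} = \left(\frac{1}{424} + \frac{28 - 27 \cdot 2}{-9 + 9 \cdot 2}\right)^{2} = \left(\frac{1}{424} + \frac{28 - 54}{-9 + 18}\right)^{2} = \left(\frac{1}{424} + \frac{1}{9} \left(-26\right)\right)^{2} = \left(\frac{1}{424} - \frac{26}{9}\right)^{2} = \left(- \frac{11015}{3816}\right)^{2} = \frac{121330225}{14561856}$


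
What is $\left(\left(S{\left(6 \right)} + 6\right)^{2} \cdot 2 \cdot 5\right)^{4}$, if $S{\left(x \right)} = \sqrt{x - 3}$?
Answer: $64424970000 + 36560160000 \sqrt{3} \approx 1.2775 \cdot 10^{11}$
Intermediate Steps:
$S{\left(x \right)} = \sqrt{-3 + x}$
$\left(\left(S{\left(6 \right)} + 6\right)^{2} \cdot 2 \cdot 5\right)^{4} = \left(\left(\sqrt{-3 + 6} + 6\right)^{2} \cdot 2 \cdot 5\right)^{4} = \left(\left(\sqrt{3} + 6\right)^{2} \cdot 2 \cdot 5\right)^{4} = \left(\left(6 + \sqrt{3}\right)^{2} \cdot 2 \cdot 5\right)^{4} = \left(2 \left(6 + \sqrt{3}\right)^{2} \cdot 5\right)^{4} = \left(10 \left(6 + \sqrt{3}\right)^{2}\right)^{4} = 10000 \left(6 + \sqrt{3}\right)^{8}$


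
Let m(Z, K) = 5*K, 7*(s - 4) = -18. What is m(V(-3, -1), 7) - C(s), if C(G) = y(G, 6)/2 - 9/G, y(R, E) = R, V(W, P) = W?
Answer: 2841/70 ≈ 40.586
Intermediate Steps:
s = 10/7 (s = 4 + (⅐)*(-18) = 4 - 18/7 = 10/7 ≈ 1.4286)
C(G) = G/2 - 9/G
m(V(-3, -1), 7) - C(s) = 5*7 - ((½)*(10/7) - 9/10/7) = 35 - (5/7 - 9*7/10) = 35 - (5/7 - 63/10) = 35 - 1*(-391/70) = 35 + 391/70 = 2841/70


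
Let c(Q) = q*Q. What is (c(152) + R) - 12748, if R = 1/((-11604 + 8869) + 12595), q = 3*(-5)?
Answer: -148176079/9860 ≈ -15028.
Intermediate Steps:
q = -15
R = 1/9860 (R = 1/(-2735 + 12595) = 1/9860 ≈ 0.00010142)
c(Q) = -15*Q
(c(152) + R) - 12748 = (-15*152 + 1/9860) - 12748 = (-2280 + 1/9860) - 12748 = -22480799/9860 - 12748 = -148176079/9860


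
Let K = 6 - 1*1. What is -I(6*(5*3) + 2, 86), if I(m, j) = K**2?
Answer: -25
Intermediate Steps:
K = 5 (K = 6 - 1 = 5)
I(m, j) = 25 (I(m, j) = 5**2 = 25)
-I(6*(5*3) + 2, 86) = -1*25 = -25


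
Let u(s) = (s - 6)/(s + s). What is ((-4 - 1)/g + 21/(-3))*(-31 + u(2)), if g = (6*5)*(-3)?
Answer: 2000/9 ≈ 222.22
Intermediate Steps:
u(s) = (-6 + s)/(2*s) (u(s) = (-6 + s)/((2*s)) = (-6 + s)*(1/(2*s)) = (-6 + s)/(2*s))
g = -90 (g = 30*(-3) = -90)
((-4 - 1)/g + 21/(-3))*(-31 + u(2)) = ((-4 - 1)/(-90) + 21/(-3))*(-31 + (1/2)*(-6 + 2)/2) = (-5*(-1/90) + 21*(-1/3))*(-31 + (1/2)*(1/2)*(-4)) = (1/18 - 7)*(-31 - 1) = -125/18*(-32) = 2000/9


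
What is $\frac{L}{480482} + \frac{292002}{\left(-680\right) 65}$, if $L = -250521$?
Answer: $- \frac{37843683291}{5309326100} \approx -7.1278$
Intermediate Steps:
$\frac{L}{480482} + \frac{292002}{\left(-680\right) 65} = - \frac{250521}{480482} + \frac{292002}{\left(-680\right) 65} = \left(-250521\right) \frac{1}{480482} + \frac{292002}{-44200} = - \frac{250521}{480482} + 292002 \left(- \frac{1}{44200}\right) = - \frac{250521}{480482} - \frac{146001}{22100} = - \frac{37843683291}{5309326100}$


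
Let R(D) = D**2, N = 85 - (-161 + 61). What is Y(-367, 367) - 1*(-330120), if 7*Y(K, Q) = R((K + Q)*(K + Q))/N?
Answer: 330120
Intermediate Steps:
N = 185 (N = 85 - 1*(-100) = 85 + 100 = 185)
Y(K, Q) = (K + Q)**4/1295 (Y(K, Q) = (((K + Q)*(K + Q))**2/185)/7 = (((K + Q)**2)**2*(1/185))/7 = ((K + Q)**4*(1/185))/7 = ((K + Q)**4/185)/7 = (K + Q)**4/1295)
Y(-367, 367) - 1*(-330120) = (-367 + 367)**4/1295 - 1*(-330120) = (1/1295)*0**4 + 330120 = (1/1295)*0 + 330120 = 0 + 330120 = 330120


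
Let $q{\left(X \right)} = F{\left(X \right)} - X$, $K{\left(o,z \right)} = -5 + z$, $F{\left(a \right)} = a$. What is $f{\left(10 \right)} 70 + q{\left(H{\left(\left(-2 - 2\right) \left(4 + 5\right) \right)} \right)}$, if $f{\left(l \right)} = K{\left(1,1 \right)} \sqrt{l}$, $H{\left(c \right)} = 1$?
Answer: $- 280 \sqrt{10} \approx -885.44$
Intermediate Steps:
$q{\left(X \right)} = 0$ ($q{\left(X \right)} = X - X = 0$)
$f{\left(l \right)} = - 4 \sqrt{l}$ ($f{\left(l \right)} = \left(-5 + 1\right) \sqrt{l} = - 4 \sqrt{l}$)
$f{\left(10 \right)} 70 + q{\left(H{\left(\left(-2 - 2\right) \left(4 + 5\right) \right)} \right)} = - 4 \sqrt{10} \cdot 70 + 0 = - 280 \sqrt{10} + 0 = - 280 \sqrt{10}$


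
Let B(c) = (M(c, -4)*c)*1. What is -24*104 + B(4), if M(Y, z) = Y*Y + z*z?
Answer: -2368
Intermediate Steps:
M(Y, z) = Y² + z²
B(c) = c*(16 + c²) (B(c) = ((c² + (-4)²)*c)*1 = ((c² + 16)*c)*1 = ((16 + c²)*c)*1 = (c*(16 + c²))*1 = c*(16 + c²))
-24*104 + B(4) = -24*104 + 4*(16 + 4²) = -2496 + 4*(16 + 16) = -2496 + 4*32 = -2496 + 128 = -2368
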